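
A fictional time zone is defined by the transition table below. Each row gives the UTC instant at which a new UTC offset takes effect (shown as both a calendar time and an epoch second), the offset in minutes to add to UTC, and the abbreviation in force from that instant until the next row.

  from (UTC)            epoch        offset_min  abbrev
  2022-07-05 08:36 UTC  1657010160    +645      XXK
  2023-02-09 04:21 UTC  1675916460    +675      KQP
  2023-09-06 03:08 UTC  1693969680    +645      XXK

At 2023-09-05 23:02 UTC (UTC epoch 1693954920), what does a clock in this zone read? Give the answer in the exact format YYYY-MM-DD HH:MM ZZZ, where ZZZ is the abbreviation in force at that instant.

2023-09-06 10:17 KQP

Query: 2023-09-05 23:02 UTC
Rule 2/3 (KQP, +11:15): 2023-02-09 04:21 UTC ≤ query < 2023-09-06 03:08 UTC
23·60 + 2 + 675 = 2057 min
2057 = 1·1440 + 617; 617 = 10·60 + 17 → 10:17, 2023-09-05 + 1 day = 2023-09-06
→ 2023-09-06 10:17 KQP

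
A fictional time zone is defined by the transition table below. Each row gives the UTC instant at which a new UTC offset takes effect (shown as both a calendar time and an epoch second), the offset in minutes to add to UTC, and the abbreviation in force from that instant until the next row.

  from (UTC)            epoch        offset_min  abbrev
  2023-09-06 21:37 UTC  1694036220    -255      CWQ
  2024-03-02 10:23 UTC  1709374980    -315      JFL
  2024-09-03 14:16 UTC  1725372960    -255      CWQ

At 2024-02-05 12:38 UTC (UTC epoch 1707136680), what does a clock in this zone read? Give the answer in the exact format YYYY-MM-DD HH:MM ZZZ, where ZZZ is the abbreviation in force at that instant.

2024-02-05 08:23 CWQ

Query: 2024-02-05 12:38 UTC
Rule 1/3 (CWQ, -04:15): 2023-09-06 21:37 UTC ≤ query < 2024-03-02 10:23 UTC
12·60 + 38 - 255 = 503 min
503 = 0·1440 + 503; 503 = 8·60 + 23 → 08:23, same day
→ 2024-02-05 08:23 CWQ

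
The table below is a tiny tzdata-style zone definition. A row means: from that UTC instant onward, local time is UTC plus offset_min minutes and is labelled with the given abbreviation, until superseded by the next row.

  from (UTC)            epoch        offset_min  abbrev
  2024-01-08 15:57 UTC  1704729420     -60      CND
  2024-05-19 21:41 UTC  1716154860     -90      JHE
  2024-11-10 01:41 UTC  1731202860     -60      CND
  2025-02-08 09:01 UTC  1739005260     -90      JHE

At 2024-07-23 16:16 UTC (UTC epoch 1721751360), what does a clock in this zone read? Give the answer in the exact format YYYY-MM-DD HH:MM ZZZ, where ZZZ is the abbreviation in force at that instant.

2024-07-23 14:46 JHE

Query: 2024-07-23 16:16 UTC
Rule 2/4 (JHE, -01:30): 2024-05-19 21:41 UTC ≤ query < 2024-11-10 01:41 UTC
16·60 + 16 - 90 = 886 min
886 = 0·1440 + 886; 886 = 14·60 + 46 → 14:46, same day
→ 2024-07-23 14:46 JHE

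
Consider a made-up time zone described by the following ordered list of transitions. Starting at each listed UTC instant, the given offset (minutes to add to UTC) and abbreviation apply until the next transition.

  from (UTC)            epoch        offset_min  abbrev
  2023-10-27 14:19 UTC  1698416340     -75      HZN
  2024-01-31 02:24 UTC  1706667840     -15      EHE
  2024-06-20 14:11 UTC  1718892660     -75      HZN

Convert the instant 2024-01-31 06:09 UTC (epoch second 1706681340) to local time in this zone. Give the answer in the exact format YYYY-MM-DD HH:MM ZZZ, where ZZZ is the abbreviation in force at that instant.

2024-01-31 05:54 EHE

Query: 2024-01-31 06:09 UTC
Rule 2/3 (EHE, -00:15): 2024-01-31 02:24 UTC ≤ query < 2024-06-20 14:11 UTC
6·60 + 9 - 15 = 354 min
354 = 0·1440 + 354; 354 = 5·60 + 54 → 05:54, same day
→ 2024-01-31 05:54 EHE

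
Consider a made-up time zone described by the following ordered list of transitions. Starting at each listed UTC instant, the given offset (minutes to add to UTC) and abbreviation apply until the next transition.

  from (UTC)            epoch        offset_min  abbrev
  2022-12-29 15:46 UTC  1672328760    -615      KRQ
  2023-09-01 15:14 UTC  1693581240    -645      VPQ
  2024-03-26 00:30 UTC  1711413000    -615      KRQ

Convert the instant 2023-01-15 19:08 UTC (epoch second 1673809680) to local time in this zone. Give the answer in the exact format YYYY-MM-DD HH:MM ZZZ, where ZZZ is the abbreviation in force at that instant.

2023-01-15 08:53 KRQ

Query: 2023-01-15 19:08 UTC
Rule 1/3 (KRQ, -10:15): 2022-12-29 15:46 UTC ≤ query < 2023-09-01 15:14 UTC
19·60 + 8 - 615 = 533 min
533 = 0·1440 + 533; 533 = 8·60 + 53 → 08:53, same day
→ 2023-01-15 08:53 KRQ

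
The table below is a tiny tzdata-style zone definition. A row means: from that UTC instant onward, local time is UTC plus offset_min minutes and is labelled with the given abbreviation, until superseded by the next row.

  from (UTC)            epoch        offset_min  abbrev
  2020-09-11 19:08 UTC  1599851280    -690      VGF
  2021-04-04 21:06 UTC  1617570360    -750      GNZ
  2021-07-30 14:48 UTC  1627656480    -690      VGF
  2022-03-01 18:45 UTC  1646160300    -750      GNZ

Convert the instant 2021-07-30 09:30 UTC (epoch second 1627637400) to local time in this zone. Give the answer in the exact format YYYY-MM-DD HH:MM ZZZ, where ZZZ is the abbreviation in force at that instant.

Query: 2021-07-30 09:30 UTC
Rule 2/4 (GNZ, -12:30): 2021-04-04 21:06 UTC ≤ query < 2021-07-30 14:48 UTC
9·60 + 30 - 750 = -180 min
-180 = -1·1440 + 1260; 1260 = 21·60 + 0 → 21:00, 2021-07-30 - 1 day = 2021-07-29
→ 2021-07-29 21:00 GNZ

2021-07-29 21:00 GNZ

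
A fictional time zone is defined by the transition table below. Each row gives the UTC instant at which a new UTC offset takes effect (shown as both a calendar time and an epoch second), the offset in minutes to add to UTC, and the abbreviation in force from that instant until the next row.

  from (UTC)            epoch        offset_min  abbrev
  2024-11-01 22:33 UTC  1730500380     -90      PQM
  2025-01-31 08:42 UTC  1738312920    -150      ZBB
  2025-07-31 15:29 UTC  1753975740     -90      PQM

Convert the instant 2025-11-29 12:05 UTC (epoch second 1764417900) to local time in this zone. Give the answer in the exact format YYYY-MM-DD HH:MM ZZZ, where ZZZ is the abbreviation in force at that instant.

2025-11-29 10:35 PQM

Query: 2025-11-29 12:05 UTC
Rule 3/3 (PQM, -01:30): 2025-07-31 15:29 UTC ≤ query < +∞
12·60 + 5 - 90 = 635 min
635 = 0·1440 + 635; 635 = 10·60 + 35 → 10:35, same day
→ 2025-11-29 10:35 PQM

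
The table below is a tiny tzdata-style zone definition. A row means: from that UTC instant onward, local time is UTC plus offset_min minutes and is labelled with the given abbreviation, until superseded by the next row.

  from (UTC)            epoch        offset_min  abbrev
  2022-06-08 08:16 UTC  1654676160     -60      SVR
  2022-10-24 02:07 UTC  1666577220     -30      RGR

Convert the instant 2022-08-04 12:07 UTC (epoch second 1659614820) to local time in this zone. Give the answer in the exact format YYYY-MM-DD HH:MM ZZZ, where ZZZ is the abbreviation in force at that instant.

Query: 2022-08-04 12:07 UTC
Rule 1/2 (SVR, -01:00): 2022-06-08 08:16 UTC ≤ query < 2022-10-24 02:07 UTC
12·60 + 7 - 60 = 667 min
667 = 0·1440 + 667; 667 = 11·60 + 7 → 11:07, same day
→ 2022-08-04 11:07 SVR

2022-08-04 11:07 SVR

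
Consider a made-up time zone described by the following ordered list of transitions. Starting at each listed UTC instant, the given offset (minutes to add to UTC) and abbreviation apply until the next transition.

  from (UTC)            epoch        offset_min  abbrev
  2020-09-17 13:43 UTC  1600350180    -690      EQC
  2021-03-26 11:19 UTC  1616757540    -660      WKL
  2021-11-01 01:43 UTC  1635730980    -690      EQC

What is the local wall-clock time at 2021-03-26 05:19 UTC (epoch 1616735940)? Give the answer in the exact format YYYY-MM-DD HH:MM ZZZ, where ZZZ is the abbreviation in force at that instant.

Query: 2021-03-26 05:19 UTC
Rule 1/3 (EQC, -11:30): 2020-09-17 13:43 UTC ≤ query < 2021-03-26 11:19 UTC
5·60 + 19 - 690 = -371 min
-371 = -1·1440 + 1069; 1069 = 17·60 + 49 → 17:49, 2021-03-26 - 1 day = 2021-03-25
→ 2021-03-25 17:49 EQC

2021-03-25 17:49 EQC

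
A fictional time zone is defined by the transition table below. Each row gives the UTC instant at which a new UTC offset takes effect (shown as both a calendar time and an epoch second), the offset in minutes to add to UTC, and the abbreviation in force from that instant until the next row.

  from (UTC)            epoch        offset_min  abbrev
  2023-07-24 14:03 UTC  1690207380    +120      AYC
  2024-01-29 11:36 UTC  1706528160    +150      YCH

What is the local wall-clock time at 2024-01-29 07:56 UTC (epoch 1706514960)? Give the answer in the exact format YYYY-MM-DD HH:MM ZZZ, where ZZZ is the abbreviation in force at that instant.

Query: 2024-01-29 07:56 UTC
Rule 1/2 (AYC, +02:00): 2023-07-24 14:03 UTC ≤ query < 2024-01-29 11:36 UTC
7·60 + 56 + 120 = 596 min
596 = 0·1440 + 596; 596 = 9·60 + 56 → 09:56, same day
→ 2024-01-29 09:56 AYC

2024-01-29 09:56 AYC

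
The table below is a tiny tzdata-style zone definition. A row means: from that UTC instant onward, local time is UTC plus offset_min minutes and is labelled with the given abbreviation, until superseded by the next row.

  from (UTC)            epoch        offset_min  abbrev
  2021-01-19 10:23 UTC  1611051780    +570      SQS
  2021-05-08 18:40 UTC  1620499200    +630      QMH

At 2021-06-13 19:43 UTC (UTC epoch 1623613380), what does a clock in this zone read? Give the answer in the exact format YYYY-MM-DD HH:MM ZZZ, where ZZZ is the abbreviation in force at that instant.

Query: 2021-06-13 19:43 UTC
Rule 2/2 (QMH, +10:30): 2021-05-08 18:40 UTC ≤ query < +∞
19·60 + 43 + 630 = 1813 min
1813 = 1·1440 + 373; 373 = 6·60 + 13 → 06:13, 2021-06-13 + 1 day = 2021-06-14
→ 2021-06-14 06:13 QMH

2021-06-14 06:13 QMH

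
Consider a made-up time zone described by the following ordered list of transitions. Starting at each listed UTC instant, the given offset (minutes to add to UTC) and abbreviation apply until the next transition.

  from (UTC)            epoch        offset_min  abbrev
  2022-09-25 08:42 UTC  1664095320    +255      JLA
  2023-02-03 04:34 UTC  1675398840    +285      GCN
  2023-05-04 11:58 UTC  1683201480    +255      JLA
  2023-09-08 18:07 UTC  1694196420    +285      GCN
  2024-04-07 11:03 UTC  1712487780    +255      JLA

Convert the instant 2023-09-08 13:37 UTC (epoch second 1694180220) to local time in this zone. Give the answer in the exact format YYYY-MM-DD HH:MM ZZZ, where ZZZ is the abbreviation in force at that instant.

Query: 2023-09-08 13:37 UTC
Rule 3/5 (JLA, +04:15): 2023-05-04 11:58 UTC ≤ query < 2023-09-08 18:07 UTC
13·60 + 37 + 255 = 1072 min
1072 = 0·1440 + 1072; 1072 = 17·60 + 52 → 17:52, same day
→ 2023-09-08 17:52 JLA

2023-09-08 17:52 JLA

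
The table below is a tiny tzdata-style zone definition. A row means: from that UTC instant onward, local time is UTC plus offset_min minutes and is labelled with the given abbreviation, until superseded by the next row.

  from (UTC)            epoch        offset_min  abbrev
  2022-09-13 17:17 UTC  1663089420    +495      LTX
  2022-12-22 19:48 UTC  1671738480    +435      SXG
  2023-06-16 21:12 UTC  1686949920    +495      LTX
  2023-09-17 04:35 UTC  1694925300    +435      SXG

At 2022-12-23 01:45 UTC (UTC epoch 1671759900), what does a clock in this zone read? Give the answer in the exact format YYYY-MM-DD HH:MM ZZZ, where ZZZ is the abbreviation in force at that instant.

Query: 2022-12-23 01:45 UTC
Rule 2/4 (SXG, +07:15): 2022-12-22 19:48 UTC ≤ query < 2023-06-16 21:12 UTC
1·60 + 45 + 435 = 540 min
540 = 0·1440 + 540; 540 = 9·60 + 0 → 09:00, same day
→ 2022-12-23 09:00 SXG

2022-12-23 09:00 SXG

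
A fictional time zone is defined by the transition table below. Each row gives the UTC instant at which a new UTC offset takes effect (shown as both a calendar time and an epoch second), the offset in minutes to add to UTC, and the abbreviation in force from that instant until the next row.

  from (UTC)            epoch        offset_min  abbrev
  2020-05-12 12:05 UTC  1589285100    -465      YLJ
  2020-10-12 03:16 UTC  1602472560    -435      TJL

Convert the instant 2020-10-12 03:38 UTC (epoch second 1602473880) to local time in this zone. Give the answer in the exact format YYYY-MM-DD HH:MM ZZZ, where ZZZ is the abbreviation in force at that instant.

2020-10-11 20:23 TJL

Query: 2020-10-12 03:38 UTC
Rule 2/2 (TJL, -07:15): 2020-10-12 03:16 UTC ≤ query < +∞
3·60 + 38 - 435 = -217 min
-217 = -1·1440 + 1223; 1223 = 20·60 + 23 → 20:23, 2020-10-12 - 1 day = 2020-10-11
→ 2020-10-11 20:23 TJL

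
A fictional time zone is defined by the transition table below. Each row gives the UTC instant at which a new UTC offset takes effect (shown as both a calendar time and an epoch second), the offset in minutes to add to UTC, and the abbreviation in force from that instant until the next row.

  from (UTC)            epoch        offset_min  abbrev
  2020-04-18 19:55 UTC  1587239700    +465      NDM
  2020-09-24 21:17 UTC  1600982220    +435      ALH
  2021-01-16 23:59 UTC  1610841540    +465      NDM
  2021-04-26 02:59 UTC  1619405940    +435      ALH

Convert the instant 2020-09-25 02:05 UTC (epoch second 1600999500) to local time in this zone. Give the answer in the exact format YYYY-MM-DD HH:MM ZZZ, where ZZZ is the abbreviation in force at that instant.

2020-09-25 09:20 ALH

Query: 2020-09-25 02:05 UTC
Rule 2/4 (ALH, +07:15): 2020-09-24 21:17 UTC ≤ query < 2021-01-16 23:59 UTC
2·60 + 5 + 435 = 560 min
560 = 0·1440 + 560; 560 = 9·60 + 20 → 09:20, same day
→ 2020-09-25 09:20 ALH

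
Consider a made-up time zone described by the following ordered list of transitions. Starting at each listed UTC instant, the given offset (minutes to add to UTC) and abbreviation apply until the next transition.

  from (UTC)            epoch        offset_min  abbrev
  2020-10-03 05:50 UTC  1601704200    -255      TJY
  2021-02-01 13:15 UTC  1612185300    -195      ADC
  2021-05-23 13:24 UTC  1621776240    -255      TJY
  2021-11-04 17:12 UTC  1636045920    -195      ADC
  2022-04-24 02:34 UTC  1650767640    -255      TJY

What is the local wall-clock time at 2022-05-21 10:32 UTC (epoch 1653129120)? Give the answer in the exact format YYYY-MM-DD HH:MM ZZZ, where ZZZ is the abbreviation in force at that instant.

2022-05-21 06:17 TJY

Query: 2022-05-21 10:32 UTC
Rule 5/5 (TJY, -04:15): 2022-04-24 02:34 UTC ≤ query < +∞
10·60 + 32 - 255 = 377 min
377 = 0·1440 + 377; 377 = 6·60 + 17 → 06:17, same day
→ 2022-05-21 06:17 TJY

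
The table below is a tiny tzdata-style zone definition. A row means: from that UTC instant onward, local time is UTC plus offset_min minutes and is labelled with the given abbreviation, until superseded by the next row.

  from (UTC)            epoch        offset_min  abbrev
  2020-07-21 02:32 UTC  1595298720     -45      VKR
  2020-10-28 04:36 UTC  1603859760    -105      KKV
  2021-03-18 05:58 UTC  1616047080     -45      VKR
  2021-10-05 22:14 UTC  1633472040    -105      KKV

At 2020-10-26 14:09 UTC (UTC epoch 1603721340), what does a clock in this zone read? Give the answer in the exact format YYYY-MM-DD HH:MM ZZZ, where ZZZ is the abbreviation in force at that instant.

Query: 2020-10-26 14:09 UTC
Rule 1/4 (VKR, -00:45): 2020-07-21 02:32 UTC ≤ query < 2020-10-28 04:36 UTC
14·60 + 9 - 45 = 804 min
804 = 0·1440 + 804; 804 = 13·60 + 24 → 13:24, same day
→ 2020-10-26 13:24 VKR

2020-10-26 13:24 VKR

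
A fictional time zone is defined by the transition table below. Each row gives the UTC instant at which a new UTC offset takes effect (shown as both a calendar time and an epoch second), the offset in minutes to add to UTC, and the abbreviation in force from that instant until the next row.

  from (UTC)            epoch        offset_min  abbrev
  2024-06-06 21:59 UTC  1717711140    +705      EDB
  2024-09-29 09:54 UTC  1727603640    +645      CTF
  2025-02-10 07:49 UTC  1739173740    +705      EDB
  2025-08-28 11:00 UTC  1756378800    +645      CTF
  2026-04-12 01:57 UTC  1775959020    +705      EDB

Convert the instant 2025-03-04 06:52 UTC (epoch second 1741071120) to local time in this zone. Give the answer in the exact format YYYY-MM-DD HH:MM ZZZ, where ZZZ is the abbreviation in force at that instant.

2025-03-04 18:37 EDB

Query: 2025-03-04 06:52 UTC
Rule 3/5 (EDB, +11:45): 2025-02-10 07:49 UTC ≤ query < 2025-08-28 11:00 UTC
6·60 + 52 + 705 = 1117 min
1117 = 0·1440 + 1117; 1117 = 18·60 + 37 → 18:37, same day
→ 2025-03-04 18:37 EDB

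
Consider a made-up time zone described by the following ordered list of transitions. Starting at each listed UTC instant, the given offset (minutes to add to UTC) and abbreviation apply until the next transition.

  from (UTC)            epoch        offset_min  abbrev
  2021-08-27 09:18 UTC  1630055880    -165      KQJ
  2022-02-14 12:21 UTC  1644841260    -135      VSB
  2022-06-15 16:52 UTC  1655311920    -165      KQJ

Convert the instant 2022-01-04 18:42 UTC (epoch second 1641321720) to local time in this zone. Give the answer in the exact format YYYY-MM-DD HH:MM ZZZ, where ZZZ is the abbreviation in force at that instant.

Query: 2022-01-04 18:42 UTC
Rule 1/3 (KQJ, -02:45): 2021-08-27 09:18 UTC ≤ query < 2022-02-14 12:21 UTC
18·60 + 42 - 165 = 957 min
957 = 0·1440 + 957; 957 = 15·60 + 57 → 15:57, same day
→ 2022-01-04 15:57 KQJ

2022-01-04 15:57 KQJ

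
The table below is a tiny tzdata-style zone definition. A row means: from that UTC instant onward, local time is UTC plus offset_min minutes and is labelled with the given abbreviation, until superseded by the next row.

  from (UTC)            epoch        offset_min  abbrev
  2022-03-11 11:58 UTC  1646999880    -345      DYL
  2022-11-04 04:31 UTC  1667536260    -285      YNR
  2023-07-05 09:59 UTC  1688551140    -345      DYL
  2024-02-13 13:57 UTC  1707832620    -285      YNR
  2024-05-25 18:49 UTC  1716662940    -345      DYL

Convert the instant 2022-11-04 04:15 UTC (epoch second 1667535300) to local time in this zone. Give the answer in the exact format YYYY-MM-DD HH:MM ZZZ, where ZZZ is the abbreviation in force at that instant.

2022-11-03 22:30 DYL

Query: 2022-11-04 04:15 UTC
Rule 1/5 (DYL, -05:45): 2022-03-11 11:58 UTC ≤ query < 2022-11-04 04:31 UTC
4·60 + 15 - 345 = -90 min
-90 = -1·1440 + 1350; 1350 = 22·60 + 30 → 22:30, 2022-11-04 - 1 day = 2022-11-03
→ 2022-11-03 22:30 DYL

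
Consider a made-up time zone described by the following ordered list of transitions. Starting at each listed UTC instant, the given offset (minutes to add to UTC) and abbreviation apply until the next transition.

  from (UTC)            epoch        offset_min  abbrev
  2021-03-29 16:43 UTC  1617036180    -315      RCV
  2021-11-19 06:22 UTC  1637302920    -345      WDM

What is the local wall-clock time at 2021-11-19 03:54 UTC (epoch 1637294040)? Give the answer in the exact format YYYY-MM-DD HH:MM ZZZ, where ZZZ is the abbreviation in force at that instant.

Query: 2021-11-19 03:54 UTC
Rule 1/2 (RCV, -05:15): 2021-03-29 16:43 UTC ≤ query < 2021-11-19 06:22 UTC
3·60 + 54 - 315 = -81 min
-81 = -1·1440 + 1359; 1359 = 22·60 + 39 → 22:39, 2021-11-19 - 1 day = 2021-11-18
→ 2021-11-18 22:39 RCV

2021-11-18 22:39 RCV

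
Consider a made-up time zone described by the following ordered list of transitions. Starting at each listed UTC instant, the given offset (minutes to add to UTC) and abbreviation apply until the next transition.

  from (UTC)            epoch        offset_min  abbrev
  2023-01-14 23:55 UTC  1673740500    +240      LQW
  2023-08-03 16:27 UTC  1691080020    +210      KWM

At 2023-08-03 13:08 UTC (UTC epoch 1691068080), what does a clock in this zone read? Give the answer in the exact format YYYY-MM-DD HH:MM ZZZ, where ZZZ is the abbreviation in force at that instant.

Query: 2023-08-03 13:08 UTC
Rule 1/2 (LQW, +04:00): 2023-01-14 23:55 UTC ≤ query < 2023-08-03 16:27 UTC
13·60 + 8 + 240 = 1028 min
1028 = 0·1440 + 1028; 1028 = 17·60 + 8 → 17:08, same day
→ 2023-08-03 17:08 LQW

2023-08-03 17:08 LQW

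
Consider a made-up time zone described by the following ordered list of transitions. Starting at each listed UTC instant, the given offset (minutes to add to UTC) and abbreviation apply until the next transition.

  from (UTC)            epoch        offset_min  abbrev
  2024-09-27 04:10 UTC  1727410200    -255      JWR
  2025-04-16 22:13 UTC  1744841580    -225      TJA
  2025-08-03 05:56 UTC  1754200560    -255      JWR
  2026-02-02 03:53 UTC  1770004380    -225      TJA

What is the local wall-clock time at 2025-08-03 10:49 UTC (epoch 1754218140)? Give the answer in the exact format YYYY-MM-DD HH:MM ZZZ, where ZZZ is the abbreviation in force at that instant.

2025-08-03 06:34 JWR

Query: 2025-08-03 10:49 UTC
Rule 3/4 (JWR, -04:15): 2025-08-03 05:56 UTC ≤ query < 2026-02-02 03:53 UTC
10·60 + 49 - 255 = 394 min
394 = 0·1440 + 394; 394 = 6·60 + 34 → 06:34, same day
→ 2025-08-03 06:34 JWR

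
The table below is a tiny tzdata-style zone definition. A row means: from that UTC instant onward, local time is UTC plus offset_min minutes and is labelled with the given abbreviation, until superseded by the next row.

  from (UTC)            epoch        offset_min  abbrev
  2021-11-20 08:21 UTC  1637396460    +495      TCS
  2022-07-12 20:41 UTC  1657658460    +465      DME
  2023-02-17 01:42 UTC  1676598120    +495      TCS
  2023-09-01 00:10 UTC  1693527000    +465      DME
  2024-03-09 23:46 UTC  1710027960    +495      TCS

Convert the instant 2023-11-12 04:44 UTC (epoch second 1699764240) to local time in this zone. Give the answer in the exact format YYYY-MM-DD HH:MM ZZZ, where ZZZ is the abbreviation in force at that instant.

2023-11-12 12:29 DME

Query: 2023-11-12 04:44 UTC
Rule 4/5 (DME, +07:45): 2023-09-01 00:10 UTC ≤ query < 2024-03-09 23:46 UTC
4·60 + 44 + 465 = 749 min
749 = 0·1440 + 749; 749 = 12·60 + 29 → 12:29, same day
→ 2023-11-12 12:29 DME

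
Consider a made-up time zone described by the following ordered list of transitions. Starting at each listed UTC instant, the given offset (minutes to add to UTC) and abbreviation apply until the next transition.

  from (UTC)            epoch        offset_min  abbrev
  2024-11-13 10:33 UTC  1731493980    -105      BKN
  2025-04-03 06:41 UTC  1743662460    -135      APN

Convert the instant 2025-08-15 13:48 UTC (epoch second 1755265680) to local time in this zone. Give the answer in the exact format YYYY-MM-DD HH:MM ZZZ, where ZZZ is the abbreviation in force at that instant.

Query: 2025-08-15 13:48 UTC
Rule 2/2 (APN, -02:15): 2025-04-03 06:41 UTC ≤ query < +∞
13·60 + 48 - 135 = 693 min
693 = 0·1440 + 693; 693 = 11·60 + 33 → 11:33, same day
→ 2025-08-15 11:33 APN

2025-08-15 11:33 APN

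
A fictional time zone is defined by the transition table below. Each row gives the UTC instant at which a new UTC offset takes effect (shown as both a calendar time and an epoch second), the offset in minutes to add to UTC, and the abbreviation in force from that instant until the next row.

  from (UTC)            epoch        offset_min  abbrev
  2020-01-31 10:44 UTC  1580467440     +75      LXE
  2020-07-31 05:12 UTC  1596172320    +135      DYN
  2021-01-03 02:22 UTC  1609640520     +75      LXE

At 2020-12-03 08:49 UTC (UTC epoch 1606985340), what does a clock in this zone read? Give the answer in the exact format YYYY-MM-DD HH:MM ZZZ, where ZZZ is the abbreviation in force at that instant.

Query: 2020-12-03 08:49 UTC
Rule 2/3 (DYN, +02:15): 2020-07-31 05:12 UTC ≤ query < 2021-01-03 02:22 UTC
8·60 + 49 + 135 = 664 min
664 = 0·1440 + 664; 664 = 11·60 + 4 → 11:04, same day
→ 2020-12-03 11:04 DYN

2020-12-03 11:04 DYN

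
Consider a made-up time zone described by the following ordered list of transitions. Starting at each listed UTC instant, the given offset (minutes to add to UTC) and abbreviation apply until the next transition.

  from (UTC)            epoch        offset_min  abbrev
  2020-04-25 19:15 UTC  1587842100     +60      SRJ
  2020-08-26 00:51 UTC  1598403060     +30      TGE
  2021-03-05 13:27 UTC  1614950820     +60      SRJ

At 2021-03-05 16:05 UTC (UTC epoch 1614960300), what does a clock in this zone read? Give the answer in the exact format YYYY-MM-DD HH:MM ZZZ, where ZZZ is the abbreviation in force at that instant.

2021-03-05 17:05 SRJ

Query: 2021-03-05 16:05 UTC
Rule 3/3 (SRJ, +01:00): 2021-03-05 13:27 UTC ≤ query < +∞
16·60 + 5 + 60 = 1025 min
1025 = 0·1440 + 1025; 1025 = 17·60 + 5 → 17:05, same day
→ 2021-03-05 17:05 SRJ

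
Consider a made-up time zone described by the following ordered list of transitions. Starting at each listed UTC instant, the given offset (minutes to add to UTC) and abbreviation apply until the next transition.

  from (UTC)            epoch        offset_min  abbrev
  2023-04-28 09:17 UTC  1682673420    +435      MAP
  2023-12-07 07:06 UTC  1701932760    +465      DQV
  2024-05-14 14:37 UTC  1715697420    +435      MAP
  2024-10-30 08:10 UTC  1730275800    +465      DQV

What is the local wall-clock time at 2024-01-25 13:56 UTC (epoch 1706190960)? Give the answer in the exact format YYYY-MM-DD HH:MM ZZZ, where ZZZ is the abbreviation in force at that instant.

2024-01-25 21:41 DQV

Query: 2024-01-25 13:56 UTC
Rule 2/4 (DQV, +07:45): 2023-12-07 07:06 UTC ≤ query < 2024-05-14 14:37 UTC
13·60 + 56 + 465 = 1301 min
1301 = 0·1440 + 1301; 1301 = 21·60 + 41 → 21:41, same day
→ 2024-01-25 21:41 DQV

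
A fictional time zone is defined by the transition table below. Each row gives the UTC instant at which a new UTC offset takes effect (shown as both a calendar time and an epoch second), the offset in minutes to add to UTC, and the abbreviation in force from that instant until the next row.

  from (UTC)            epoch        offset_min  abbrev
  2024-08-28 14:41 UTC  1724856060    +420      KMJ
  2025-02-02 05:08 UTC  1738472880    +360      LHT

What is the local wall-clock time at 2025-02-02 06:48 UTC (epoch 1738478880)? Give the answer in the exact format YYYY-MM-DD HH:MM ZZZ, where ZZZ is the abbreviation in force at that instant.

Query: 2025-02-02 06:48 UTC
Rule 2/2 (LHT, +06:00): 2025-02-02 05:08 UTC ≤ query < +∞
6·60 + 48 + 360 = 768 min
768 = 0·1440 + 768; 768 = 12·60 + 48 → 12:48, same day
→ 2025-02-02 12:48 LHT

2025-02-02 12:48 LHT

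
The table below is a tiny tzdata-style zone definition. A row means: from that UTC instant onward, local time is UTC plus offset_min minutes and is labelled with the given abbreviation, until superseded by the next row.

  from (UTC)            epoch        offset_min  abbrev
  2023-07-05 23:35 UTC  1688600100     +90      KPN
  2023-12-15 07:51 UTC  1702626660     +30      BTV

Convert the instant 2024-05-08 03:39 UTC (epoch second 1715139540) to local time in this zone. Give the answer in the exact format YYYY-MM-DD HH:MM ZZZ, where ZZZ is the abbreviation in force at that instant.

2024-05-08 04:09 BTV

Query: 2024-05-08 03:39 UTC
Rule 2/2 (BTV, +00:30): 2023-12-15 07:51 UTC ≤ query < +∞
3·60 + 39 + 30 = 249 min
249 = 0·1440 + 249; 249 = 4·60 + 9 → 04:09, same day
→ 2024-05-08 04:09 BTV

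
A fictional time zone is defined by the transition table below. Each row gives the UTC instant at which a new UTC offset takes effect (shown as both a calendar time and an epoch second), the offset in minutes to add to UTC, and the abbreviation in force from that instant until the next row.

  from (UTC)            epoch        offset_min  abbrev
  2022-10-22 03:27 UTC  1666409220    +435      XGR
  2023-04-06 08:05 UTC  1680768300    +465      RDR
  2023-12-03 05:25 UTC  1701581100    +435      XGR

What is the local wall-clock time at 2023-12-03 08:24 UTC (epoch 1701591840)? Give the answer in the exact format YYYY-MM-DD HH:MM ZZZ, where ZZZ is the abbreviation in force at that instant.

2023-12-03 15:39 XGR

Query: 2023-12-03 08:24 UTC
Rule 3/3 (XGR, +07:15): 2023-12-03 05:25 UTC ≤ query < +∞
8·60 + 24 + 435 = 939 min
939 = 0·1440 + 939; 939 = 15·60 + 39 → 15:39, same day
→ 2023-12-03 15:39 XGR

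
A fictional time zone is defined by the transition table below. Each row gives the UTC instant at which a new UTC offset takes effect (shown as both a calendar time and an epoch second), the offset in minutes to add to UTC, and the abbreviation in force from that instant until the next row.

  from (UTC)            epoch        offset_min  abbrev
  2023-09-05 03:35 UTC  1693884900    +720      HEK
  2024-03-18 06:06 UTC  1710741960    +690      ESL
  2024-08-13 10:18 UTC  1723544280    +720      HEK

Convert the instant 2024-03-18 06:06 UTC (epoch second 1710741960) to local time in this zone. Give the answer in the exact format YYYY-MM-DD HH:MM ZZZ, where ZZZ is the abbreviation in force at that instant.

2024-03-18 17:36 ESL

Query: 2024-03-18 06:06 UTC
Rule 2/3 (ESL, +11:30): 2024-03-18 06:06 UTC ≤ query < 2024-08-13 10:18 UTC
6·60 + 6 + 690 = 1056 min
1056 = 0·1440 + 1056; 1056 = 17·60 + 36 → 17:36, same day
→ 2024-03-18 17:36 ESL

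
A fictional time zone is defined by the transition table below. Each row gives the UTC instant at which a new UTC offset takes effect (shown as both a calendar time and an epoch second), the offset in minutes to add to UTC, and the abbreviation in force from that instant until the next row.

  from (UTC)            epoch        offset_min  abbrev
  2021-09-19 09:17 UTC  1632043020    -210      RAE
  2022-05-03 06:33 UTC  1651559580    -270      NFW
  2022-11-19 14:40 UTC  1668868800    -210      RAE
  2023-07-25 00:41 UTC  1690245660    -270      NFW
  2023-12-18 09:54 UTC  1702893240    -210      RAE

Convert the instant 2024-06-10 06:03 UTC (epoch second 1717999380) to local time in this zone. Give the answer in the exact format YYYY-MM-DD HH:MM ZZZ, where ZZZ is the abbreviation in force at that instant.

2024-06-10 02:33 RAE

Query: 2024-06-10 06:03 UTC
Rule 5/5 (RAE, -03:30): 2023-12-18 09:54 UTC ≤ query < +∞
6·60 + 3 - 210 = 153 min
153 = 0·1440 + 153; 153 = 2·60 + 33 → 02:33, same day
→ 2024-06-10 02:33 RAE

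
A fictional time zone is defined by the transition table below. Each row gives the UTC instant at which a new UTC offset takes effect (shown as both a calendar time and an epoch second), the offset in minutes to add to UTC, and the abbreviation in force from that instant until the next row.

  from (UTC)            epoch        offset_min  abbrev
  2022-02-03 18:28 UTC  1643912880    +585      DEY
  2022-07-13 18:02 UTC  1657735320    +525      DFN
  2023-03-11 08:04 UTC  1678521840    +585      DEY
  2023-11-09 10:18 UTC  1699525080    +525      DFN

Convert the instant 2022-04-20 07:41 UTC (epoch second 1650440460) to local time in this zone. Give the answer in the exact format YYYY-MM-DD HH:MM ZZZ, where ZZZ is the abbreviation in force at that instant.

Query: 2022-04-20 07:41 UTC
Rule 1/4 (DEY, +09:45): 2022-02-03 18:28 UTC ≤ query < 2022-07-13 18:02 UTC
7·60 + 41 + 585 = 1046 min
1046 = 0·1440 + 1046; 1046 = 17·60 + 26 → 17:26, same day
→ 2022-04-20 17:26 DEY

2022-04-20 17:26 DEY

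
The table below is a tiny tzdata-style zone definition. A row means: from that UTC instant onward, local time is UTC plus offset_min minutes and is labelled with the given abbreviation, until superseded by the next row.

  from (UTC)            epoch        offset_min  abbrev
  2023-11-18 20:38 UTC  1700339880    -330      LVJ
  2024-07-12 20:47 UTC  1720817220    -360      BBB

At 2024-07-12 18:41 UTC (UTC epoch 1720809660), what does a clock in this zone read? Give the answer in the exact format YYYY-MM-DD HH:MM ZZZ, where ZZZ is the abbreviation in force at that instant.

Query: 2024-07-12 18:41 UTC
Rule 1/2 (LVJ, -05:30): 2023-11-18 20:38 UTC ≤ query < 2024-07-12 20:47 UTC
18·60 + 41 - 330 = 791 min
791 = 0·1440 + 791; 791 = 13·60 + 11 → 13:11, same day
→ 2024-07-12 13:11 LVJ

2024-07-12 13:11 LVJ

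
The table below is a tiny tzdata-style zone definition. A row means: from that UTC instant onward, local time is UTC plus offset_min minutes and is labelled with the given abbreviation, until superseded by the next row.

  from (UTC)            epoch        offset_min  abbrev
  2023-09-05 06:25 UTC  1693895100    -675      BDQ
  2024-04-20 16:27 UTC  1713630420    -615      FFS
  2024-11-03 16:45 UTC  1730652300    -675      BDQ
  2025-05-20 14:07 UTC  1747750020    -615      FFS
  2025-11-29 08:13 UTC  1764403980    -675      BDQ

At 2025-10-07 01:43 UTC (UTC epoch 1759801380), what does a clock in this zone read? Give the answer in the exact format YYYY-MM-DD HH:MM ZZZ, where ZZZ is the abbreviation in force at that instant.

2025-10-06 15:28 FFS

Query: 2025-10-07 01:43 UTC
Rule 4/5 (FFS, -10:15): 2025-05-20 14:07 UTC ≤ query < 2025-11-29 08:13 UTC
1·60 + 43 - 615 = -512 min
-512 = -1·1440 + 928; 928 = 15·60 + 28 → 15:28, 2025-10-07 - 1 day = 2025-10-06
→ 2025-10-06 15:28 FFS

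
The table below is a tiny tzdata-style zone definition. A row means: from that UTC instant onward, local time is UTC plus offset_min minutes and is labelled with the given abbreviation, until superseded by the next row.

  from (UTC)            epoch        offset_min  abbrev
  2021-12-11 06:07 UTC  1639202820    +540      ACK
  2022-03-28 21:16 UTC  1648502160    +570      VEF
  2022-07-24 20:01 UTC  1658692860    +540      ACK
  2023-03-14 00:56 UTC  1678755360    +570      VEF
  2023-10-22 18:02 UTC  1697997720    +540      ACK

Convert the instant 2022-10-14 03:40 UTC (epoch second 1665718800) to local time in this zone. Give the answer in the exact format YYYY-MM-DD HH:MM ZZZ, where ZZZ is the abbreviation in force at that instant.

Query: 2022-10-14 03:40 UTC
Rule 3/5 (ACK, +09:00): 2022-07-24 20:01 UTC ≤ query < 2023-03-14 00:56 UTC
3·60 + 40 + 540 = 760 min
760 = 0·1440 + 760; 760 = 12·60 + 40 → 12:40, same day
→ 2022-10-14 12:40 ACK

2022-10-14 12:40 ACK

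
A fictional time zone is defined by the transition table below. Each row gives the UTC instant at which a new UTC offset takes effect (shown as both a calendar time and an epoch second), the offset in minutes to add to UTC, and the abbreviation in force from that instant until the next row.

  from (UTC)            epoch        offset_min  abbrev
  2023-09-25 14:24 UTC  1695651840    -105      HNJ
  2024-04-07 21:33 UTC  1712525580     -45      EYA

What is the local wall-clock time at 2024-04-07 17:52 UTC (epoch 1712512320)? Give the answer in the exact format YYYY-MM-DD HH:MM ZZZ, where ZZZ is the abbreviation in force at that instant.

2024-04-07 16:07 HNJ

Query: 2024-04-07 17:52 UTC
Rule 1/2 (HNJ, -01:45): 2023-09-25 14:24 UTC ≤ query < 2024-04-07 21:33 UTC
17·60 + 52 - 105 = 967 min
967 = 0·1440 + 967; 967 = 16·60 + 7 → 16:07, same day
→ 2024-04-07 16:07 HNJ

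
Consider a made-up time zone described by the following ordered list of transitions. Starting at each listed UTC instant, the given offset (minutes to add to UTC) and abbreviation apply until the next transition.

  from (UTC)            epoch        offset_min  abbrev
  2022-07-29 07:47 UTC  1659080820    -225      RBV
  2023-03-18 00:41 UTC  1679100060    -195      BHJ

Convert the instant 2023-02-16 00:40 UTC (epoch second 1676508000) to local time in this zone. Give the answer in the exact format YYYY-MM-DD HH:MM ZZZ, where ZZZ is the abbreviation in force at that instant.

2023-02-15 20:55 RBV

Query: 2023-02-16 00:40 UTC
Rule 1/2 (RBV, -03:45): 2022-07-29 07:47 UTC ≤ query < 2023-03-18 00:41 UTC
0·60 + 40 - 225 = -185 min
-185 = -1·1440 + 1255; 1255 = 20·60 + 55 → 20:55, 2023-02-16 - 1 day = 2023-02-15
→ 2023-02-15 20:55 RBV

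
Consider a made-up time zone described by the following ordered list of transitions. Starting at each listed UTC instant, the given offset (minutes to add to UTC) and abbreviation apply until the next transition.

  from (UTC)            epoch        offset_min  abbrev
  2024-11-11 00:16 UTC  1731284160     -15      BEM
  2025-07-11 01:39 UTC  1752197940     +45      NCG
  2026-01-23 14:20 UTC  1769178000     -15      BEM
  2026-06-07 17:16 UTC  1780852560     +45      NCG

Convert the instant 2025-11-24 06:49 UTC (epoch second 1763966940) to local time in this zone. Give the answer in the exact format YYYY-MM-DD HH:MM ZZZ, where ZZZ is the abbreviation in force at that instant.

Query: 2025-11-24 06:49 UTC
Rule 2/4 (NCG, +00:45): 2025-07-11 01:39 UTC ≤ query < 2026-01-23 14:20 UTC
6·60 + 49 + 45 = 454 min
454 = 0·1440 + 454; 454 = 7·60 + 34 → 07:34, same day
→ 2025-11-24 07:34 NCG

2025-11-24 07:34 NCG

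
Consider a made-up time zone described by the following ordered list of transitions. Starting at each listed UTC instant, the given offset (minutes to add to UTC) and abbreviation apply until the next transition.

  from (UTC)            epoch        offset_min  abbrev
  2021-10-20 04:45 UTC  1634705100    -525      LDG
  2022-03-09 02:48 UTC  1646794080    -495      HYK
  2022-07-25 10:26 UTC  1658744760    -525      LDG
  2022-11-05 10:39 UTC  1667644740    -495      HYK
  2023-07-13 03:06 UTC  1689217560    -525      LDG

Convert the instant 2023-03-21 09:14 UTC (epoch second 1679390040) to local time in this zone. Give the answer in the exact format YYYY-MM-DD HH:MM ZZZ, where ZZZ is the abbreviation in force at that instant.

2023-03-21 00:59 HYK

Query: 2023-03-21 09:14 UTC
Rule 4/5 (HYK, -08:15): 2022-11-05 10:39 UTC ≤ query < 2023-07-13 03:06 UTC
9·60 + 14 - 495 = 59 min
59 = 0·1440 + 59; 59 = 0·60 + 59 → 00:59, same day
→ 2023-03-21 00:59 HYK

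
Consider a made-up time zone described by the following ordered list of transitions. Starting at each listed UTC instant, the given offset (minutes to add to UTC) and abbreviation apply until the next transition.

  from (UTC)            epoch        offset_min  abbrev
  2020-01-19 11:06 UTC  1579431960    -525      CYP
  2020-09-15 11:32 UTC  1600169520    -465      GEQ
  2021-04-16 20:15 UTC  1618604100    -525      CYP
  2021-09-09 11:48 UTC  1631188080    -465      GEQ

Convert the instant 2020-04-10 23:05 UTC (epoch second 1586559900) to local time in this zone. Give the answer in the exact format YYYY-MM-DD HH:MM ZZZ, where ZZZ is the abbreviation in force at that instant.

2020-04-10 14:20 CYP

Query: 2020-04-10 23:05 UTC
Rule 1/4 (CYP, -08:45): 2020-01-19 11:06 UTC ≤ query < 2020-09-15 11:32 UTC
23·60 + 5 - 525 = 860 min
860 = 0·1440 + 860; 860 = 14·60 + 20 → 14:20, same day
→ 2020-04-10 14:20 CYP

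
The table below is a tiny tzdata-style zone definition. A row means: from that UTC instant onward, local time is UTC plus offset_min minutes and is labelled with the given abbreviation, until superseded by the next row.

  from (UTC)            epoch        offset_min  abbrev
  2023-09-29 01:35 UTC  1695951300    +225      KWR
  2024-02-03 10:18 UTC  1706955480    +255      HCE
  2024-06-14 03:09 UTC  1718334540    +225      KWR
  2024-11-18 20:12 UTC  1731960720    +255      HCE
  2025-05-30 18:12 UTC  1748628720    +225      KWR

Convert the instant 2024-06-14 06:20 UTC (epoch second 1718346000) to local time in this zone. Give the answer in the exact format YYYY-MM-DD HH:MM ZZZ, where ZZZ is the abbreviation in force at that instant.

Query: 2024-06-14 06:20 UTC
Rule 3/5 (KWR, +03:45): 2024-06-14 03:09 UTC ≤ query < 2024-11-18 20:12 UTC
6·60 + 20 + 225 = 605 min
605 = 0·1440 + 605; 605 = 10·60 + 5 → 10:05, same day
→ 2024-06-14 10:05 KWR

2024-06-14 10:05 KWR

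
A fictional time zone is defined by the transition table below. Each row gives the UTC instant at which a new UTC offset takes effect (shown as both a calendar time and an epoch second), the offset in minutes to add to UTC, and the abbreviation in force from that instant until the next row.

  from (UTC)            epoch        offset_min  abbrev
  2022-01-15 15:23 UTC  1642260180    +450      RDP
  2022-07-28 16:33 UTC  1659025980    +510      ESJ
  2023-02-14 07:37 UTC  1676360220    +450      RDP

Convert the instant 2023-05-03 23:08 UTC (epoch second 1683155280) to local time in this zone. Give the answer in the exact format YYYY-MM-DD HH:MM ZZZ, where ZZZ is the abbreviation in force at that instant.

Query: 2023-05-03 23:08 UTC
Rule 3/3 (RDP, +07:30): 2023-02-14 07:37 UTC ≤ query < +∞
23·60 + 8 + 450 = 1838 min
1838 = 1·1440 + 398; 398 = 6·60 + 38 → 06:38, 2023-05-03 + 1 day = 2023-05-04
→ 2023-05-04 06:38 RDP

2023-05-04 06:38 RDP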